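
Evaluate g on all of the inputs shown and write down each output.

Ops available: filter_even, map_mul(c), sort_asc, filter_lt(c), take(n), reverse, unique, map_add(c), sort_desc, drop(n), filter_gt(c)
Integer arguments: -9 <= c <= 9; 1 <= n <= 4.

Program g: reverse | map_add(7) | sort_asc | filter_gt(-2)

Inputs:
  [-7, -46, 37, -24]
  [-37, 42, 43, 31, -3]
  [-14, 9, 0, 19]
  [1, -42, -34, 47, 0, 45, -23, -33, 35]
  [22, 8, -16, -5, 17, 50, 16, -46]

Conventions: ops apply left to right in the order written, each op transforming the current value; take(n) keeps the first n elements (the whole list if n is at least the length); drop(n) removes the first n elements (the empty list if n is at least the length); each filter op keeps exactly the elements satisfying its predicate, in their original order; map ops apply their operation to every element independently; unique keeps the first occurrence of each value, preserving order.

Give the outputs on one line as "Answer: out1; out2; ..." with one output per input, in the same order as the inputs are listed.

Execution, op by op:
  [-7, -46, 37, -24] -> [-24, 37, -46, -7] -> [-17, 44, -39, 0] -> [-39, -17, 0, 44] -> [0, 44]
  [-37, 42, 43, 31, -3] -> [-3, 31, 43, 42, -37] -> [4, 38, 50, 49, -30] -> [-30, 4, 38, 49, 50] -> [4, 38, 49, 50]
  [-14, 9, 0, 19] -> [19, 0, 9, -14] -> [26, 7, 16, -7] -> [-7, 7, 16, 26] -> [7, 16, 26]
  [1, -42, -34, 47, 0, 45, -23, -33, 35] -> [35, -33, -23, 45, 0, 47, -34, -42, 1] -> [42, -26, -16, 52, 7, 54, -27, -35, 8] -> [-35, -27, -26, -16, 7, 8, 42, 52, 54] -> [7, 8, 42, 52, 54]
  [22, 8, -16, -5, 17, 50, 16, -46] -> [-46, 16, 50, 17, -5, -16, 8, 22] -> [-39, 23, 57, 24, 2, -9, 15, 29] -> [-39, -9, 2, 15, 23, 24, 29, 57] -> [2, 15, 23, 24, 29, 57]

[0, 44]; [4, 38, 49, 50]; [7, 16, 26]; [7, 8, 42, 52, 54]; [2, 15, 23, 24, 29, 57]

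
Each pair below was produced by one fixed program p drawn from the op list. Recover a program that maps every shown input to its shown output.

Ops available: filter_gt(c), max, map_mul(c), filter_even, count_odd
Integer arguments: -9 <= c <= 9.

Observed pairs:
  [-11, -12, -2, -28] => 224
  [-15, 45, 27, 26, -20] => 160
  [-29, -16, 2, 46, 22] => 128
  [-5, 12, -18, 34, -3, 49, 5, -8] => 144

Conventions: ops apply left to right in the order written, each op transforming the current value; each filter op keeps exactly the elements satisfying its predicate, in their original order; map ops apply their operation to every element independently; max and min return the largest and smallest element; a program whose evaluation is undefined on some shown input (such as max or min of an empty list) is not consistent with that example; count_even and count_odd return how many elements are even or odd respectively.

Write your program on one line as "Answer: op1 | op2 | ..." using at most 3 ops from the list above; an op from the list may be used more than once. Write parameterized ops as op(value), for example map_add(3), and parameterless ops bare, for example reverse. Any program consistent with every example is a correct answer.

filter_even | map_mul(-8) | max

Check, running the answer program on each example:
  [-11, -12, -2, -28] -> [-12, -2, -28] -> [96, 16, 224] -> 224
  [-15, 45, 27, 26, -20] -> [26, -20] -> [-208, 160] -> 160
  [-29, -16, 2, 46, 22] -> [-16, 2, 46, 22] -> [128, -16, -368, -176] -> 128
  [-5, 12, -18, 34, -3, 49, 5, -8] -> [12, -18, 34, -8] -> [-96, 144, -272, 64] -> 144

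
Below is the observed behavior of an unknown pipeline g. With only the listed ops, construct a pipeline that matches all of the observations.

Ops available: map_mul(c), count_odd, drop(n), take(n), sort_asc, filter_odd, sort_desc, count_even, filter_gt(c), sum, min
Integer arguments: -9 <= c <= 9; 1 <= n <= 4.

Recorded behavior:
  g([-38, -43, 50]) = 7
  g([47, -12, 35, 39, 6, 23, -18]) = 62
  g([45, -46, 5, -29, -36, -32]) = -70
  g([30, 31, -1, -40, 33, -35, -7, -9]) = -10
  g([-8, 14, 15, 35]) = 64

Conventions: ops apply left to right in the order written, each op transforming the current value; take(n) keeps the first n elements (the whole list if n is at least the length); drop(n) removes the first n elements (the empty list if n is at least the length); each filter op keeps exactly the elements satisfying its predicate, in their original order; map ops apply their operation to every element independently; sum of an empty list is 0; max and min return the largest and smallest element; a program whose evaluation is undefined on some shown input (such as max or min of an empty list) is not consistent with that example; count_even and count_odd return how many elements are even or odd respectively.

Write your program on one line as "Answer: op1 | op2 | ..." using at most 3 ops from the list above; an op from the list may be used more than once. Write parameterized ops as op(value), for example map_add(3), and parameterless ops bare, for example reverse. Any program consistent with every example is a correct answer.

take(4) | drop(1) | sum

Check, running the answer program on each example:
  [-38, -43, 50] -> [-38, -43, 50] -> [-43, 50] -> 7
  [47, -12, 35, 39, 6, 23, -18] -> [47, -12, 35, 39] -> [-12, 35, 39] -> 62
  [45, -46, 5, -29, -36, -32] -> [45, -46, 5, -29] -> [-46, 5, -29] -> -70
  [30, 31, -1, -40, 33, -35, -7, -9] -> [30, 31, -1, -40] -> [31, -1, -40] -> -10
  [-8, 14, 15, 35] -> [-8, 14, 15, 35] -> [14, 15, 35] -> 64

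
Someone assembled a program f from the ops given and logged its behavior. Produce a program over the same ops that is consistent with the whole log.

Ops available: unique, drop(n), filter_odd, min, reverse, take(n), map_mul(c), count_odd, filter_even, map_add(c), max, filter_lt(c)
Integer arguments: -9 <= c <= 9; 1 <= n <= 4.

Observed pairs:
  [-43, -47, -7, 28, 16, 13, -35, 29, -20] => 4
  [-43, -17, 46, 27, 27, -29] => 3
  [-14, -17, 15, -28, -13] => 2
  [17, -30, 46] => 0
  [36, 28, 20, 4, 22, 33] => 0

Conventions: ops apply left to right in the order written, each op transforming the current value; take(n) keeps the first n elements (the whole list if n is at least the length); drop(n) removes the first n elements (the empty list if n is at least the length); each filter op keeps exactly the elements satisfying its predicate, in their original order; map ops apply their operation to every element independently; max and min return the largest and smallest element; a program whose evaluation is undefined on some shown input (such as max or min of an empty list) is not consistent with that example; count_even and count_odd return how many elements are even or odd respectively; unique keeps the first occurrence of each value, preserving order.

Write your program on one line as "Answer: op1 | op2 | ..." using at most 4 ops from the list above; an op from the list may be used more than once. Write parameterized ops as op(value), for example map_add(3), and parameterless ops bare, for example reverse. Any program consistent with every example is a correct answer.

filter_lt(8) | reverse | count_odd

Check, running the answer program on each example:
  [-43, -47, -7, 28, 16, 13, -35, 29, -20] -> [-43, -47, -7, -35, -20] -> [-20, -35, -7, -47, -43] -> 4
  [-43, -17, 46, 27, 27, -29] -> [-43, -17, -29] -> [-29, -17, -43] -> 3
  [-14, -17, 15, -28, -13] -> [-14, -17, -28, -13] -> [-13, -28, -17, -14] -> 2
  [17, -30, 46] -> [-30] -> [-30] -> 0
  [36, 28, 20, 4, 22, 33] -> [4] -> [4] -> 0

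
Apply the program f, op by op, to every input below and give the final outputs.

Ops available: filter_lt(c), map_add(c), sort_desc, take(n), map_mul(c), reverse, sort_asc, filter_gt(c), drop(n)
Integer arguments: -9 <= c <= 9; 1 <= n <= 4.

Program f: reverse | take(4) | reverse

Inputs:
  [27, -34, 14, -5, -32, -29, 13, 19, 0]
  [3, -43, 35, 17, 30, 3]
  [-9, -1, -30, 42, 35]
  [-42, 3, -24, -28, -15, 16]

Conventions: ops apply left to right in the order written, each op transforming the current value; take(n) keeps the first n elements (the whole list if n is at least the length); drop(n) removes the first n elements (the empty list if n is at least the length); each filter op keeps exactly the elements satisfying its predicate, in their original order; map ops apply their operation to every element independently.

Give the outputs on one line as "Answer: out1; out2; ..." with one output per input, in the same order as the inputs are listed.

[-29, 13, 19, 0]; [35, 17, 30, 3]; [-1, -30, 42, 35]; [-24, -28, -15, 16]

Execution, op by op:
  [27, -34, 14, -5, -32, -29, 13, 19, 0] -> [0, 19, 13, -29, -32, -5, 14, -34, 27] -> [0, 19, 13, -29] -> [-29, 13, 19, 0]
  [3, -43, 35, 17, 30, 3] -> [3, 30, 17, 35, -43, 3] -> [3, 30, 17, 35] -> [35, 17, 30, 3]
  [-9, -1, -30, 42, 35] -> [35, 42, -30, -1, -9] -> [35, 42, -30, -1] -> [-1, -30, 42, 35]
  [-42, 3, -24, -28, -15, 16] -> [16, -15, -28, -24, 3, -42] -> [16, -15, -28, -24] -> [-24, -28, -15, 16]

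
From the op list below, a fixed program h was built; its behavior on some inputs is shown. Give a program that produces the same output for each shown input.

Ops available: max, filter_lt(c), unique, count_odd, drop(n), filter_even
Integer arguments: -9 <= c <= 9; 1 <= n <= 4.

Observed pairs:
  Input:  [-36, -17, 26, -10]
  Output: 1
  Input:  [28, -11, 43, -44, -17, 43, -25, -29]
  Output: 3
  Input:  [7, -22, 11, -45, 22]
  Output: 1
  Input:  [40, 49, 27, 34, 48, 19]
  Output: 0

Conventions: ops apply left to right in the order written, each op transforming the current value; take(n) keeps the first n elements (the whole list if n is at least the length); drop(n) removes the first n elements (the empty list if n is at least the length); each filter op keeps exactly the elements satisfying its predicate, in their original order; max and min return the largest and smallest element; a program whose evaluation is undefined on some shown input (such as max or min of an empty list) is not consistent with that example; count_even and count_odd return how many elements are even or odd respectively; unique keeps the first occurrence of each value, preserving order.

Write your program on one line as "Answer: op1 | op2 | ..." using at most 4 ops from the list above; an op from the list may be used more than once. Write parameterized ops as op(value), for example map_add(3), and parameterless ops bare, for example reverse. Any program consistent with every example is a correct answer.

filter_lt(4) | drop(1) | count_odd

Check, running the answer program on each example:
  [-36, -17, 26, -10] -> [-36, -17, -10] -> [-17, -10] -> 1
  [28, -11, 43, -44, -17, 43, -25, -29] -> [-11, -44, -17, -25, -29] -> [-44, -17, -25, -29] -> 3
  [7, -22, 11, -45, 22] -> [-22, -45] -> [-45] -> 1
  [40, 49, 27, 34, 48, 19] -> [] -> [] -> 0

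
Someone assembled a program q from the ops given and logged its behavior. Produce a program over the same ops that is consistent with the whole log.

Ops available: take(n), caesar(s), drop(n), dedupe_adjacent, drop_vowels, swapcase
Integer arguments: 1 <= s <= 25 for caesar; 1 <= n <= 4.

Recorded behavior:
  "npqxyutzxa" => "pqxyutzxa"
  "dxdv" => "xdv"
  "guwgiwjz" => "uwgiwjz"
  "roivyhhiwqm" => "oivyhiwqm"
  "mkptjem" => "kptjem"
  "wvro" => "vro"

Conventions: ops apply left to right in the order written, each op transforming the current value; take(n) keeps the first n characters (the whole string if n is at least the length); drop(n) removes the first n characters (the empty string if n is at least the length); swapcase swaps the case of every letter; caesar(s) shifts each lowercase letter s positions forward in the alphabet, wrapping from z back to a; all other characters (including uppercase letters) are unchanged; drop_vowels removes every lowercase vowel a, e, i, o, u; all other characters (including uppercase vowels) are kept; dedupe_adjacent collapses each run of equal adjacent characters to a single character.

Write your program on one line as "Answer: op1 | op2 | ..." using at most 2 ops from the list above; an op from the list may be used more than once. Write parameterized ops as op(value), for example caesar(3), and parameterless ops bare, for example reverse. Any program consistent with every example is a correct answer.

drop(1) | dedupe_adjacent

Check, running the answer program on each example:
  "npqxyutzxa" -> "pqxyutzxa" -> "pqxyutzxa"
  "dxdv" -> "xdv" -> "xdv"
  "guwgiwjz" -> "uwgiwjz" -> "uwgiwjz"
  "roivyhhiwqm" -> "oivyhhiwqm" -> "oivyhiwqm"
  "mkptjem" -> "kptjem" -> "kptjem"
  "wvro" -> "vro" -> "vro"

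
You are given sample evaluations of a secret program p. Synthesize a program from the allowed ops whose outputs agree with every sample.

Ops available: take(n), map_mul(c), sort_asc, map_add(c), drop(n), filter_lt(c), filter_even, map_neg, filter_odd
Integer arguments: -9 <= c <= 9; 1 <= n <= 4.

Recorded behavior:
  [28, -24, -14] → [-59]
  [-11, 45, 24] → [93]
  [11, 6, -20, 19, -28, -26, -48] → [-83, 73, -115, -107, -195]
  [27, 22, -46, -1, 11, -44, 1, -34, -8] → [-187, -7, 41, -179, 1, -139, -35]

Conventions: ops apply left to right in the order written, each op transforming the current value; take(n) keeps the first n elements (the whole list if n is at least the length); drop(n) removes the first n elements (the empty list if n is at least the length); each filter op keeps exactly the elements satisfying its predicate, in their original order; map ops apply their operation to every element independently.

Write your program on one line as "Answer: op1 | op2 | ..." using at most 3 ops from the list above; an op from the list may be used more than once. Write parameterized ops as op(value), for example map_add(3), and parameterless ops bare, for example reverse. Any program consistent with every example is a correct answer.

map_mul(4) | map_add(-3) | drop(2)

Check, running the answer program on each example:
  [28, -24, -14] -> [112, -96, -56] -> [109, -99, -59] -> [-59]
  [-11, 45, 24] -> [-44, 180, 96] -> [-47, 177, 93] -> [93]
  [11, 6, -20, 19, -28, -26, -48] -> [44, 24, -80, 76, -112, -104, -192] -> [41, 21, -83, 73, -115, -107, -195] -> [-83, 73, -115, -107, -195]
  [27, 22, -46, -1, 11, -44, 1, -34, -8] -> [108, 88, -184, -4, 44, -176, 4, -136, -32] -> [105, 85, -187, -7, 41, -179, 1, -139, -35] -> [-187, -7, 41, -179, 1, -139, -35]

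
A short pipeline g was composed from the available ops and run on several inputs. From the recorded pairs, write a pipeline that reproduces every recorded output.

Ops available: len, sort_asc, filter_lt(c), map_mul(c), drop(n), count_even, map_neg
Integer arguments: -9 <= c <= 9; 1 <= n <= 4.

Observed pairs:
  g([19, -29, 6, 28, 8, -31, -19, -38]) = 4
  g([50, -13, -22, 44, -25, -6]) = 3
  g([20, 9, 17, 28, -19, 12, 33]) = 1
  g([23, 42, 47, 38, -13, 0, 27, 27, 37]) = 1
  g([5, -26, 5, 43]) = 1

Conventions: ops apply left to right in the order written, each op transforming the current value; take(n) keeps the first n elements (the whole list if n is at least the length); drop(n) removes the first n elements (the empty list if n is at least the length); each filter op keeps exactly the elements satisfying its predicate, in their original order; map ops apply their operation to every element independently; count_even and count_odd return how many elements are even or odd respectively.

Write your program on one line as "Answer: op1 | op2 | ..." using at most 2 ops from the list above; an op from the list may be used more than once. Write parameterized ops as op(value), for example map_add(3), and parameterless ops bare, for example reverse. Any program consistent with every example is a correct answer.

filter_lt(-6) | len

Check, running the answer program on each example:
  [19, -29, 6, 28, 8, -31, -19, -38] -> [-29, -31, -19, -38] -> 4
  [50, -13, -22, 44, -25, -6] -> [-13, -22, -25] -> 3
  [20, 9, 17, 28, -19, 12, 33] -> [-19] -> 1
  [23, 42, 47, 38, -13, 0, 27, 27, 37] -> [-13] -> 1
  [5, -26, 5, 43] -> [-26] -> 1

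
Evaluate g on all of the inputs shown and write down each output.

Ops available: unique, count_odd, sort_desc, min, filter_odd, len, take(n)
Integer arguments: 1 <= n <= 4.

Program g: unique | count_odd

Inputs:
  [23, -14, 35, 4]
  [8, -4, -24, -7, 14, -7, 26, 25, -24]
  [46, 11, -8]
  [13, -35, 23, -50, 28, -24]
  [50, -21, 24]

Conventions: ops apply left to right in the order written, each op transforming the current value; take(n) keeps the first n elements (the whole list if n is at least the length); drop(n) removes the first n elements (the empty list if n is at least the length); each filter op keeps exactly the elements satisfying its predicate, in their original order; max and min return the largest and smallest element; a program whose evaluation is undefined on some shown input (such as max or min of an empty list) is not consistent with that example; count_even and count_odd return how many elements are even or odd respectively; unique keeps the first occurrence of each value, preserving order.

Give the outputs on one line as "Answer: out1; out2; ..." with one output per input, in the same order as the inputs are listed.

2; 2; 1; 3; 1

Execution, op by op:
  [23, -14, 35, 4] -> [23, -14, 35, 4] -> 2
  [8, -4, -24, -7, 14, -7, 26, 25, -24] -> [8, -4, -24, -7, 14, 26, 25] -> 2
  [46, 11, -8] -> [46, 11, -8] -> 1
  [13, -35, 23, -50, 28, -24] -> [13, -35, 23, -50, 28, -24] -> 3
  [50, -21, 24] -> [50, -21, 24] -> 1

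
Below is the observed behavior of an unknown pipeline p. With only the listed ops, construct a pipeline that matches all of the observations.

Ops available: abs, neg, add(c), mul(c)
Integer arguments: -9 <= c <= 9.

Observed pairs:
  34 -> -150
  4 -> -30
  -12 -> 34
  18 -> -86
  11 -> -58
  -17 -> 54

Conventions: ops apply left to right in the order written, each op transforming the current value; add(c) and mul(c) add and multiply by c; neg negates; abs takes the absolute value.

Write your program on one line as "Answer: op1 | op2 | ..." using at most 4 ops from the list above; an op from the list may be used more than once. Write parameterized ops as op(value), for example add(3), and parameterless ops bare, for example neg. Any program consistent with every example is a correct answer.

mul(-4) | add(-6) | add(-8)

Check, running the answer program on each example:
  34 -> -136 -> -142 -> -150
  4 -> -16 -> -22 -> -30
  -12 -> 48 -> 42 -> 34
  18 -> -72 -> -78 -> -86
  11 -> -44 -> -50 -> -58
  -17 -> 68 -> 62 -> 54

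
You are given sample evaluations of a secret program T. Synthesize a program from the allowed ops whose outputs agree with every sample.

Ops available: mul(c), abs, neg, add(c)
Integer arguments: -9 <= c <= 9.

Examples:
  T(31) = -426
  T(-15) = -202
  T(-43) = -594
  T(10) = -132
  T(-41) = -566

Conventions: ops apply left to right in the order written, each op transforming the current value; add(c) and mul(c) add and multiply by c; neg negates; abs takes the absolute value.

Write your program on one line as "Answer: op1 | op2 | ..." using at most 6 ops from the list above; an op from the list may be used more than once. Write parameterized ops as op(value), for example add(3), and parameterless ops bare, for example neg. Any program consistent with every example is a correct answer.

neg | mul(-7) | abs | mul(-2) | add(8)

Check, running the answer program on each example:
  31 -> -31 -> 217 -> 217 -> -434 -> -426
  -15 -> 15 -> -105 -> 105 -> -210 -> -202
  -43 -> 43 -> -301 -> 301 -> -602 -> -594
  10 -> -10 -> 70 -> 70 -> -140 -> -132
  -41 -> 41 -> -287 -> 287 -> -574 -> -566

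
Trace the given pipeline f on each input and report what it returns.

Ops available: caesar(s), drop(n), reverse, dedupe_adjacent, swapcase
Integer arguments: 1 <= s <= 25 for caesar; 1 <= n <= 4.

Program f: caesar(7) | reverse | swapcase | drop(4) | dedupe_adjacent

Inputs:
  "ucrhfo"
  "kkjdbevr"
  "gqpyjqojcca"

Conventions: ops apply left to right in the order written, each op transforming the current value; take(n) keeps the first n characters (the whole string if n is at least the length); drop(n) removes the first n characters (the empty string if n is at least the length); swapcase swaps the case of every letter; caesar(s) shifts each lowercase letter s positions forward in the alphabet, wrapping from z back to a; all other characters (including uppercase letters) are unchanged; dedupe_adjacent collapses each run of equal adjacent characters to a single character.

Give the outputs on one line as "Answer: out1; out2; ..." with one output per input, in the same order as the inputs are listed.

Execution, op by op:
  "ucrhfo" -> "bjyomv" -> "vmoyjb" -> "VMOYJB" -> "JB" -> "JB"
  "kkjdbevr" -> "rrqkilcy" -> "yclikqrr" -> "YCLIKQRR" -> "KQRR" -> "KQR"
  "gqpyjqojcca" -> "nxwfqxvqjjh" -> "hjjqvxqfwxn" -> "HJJQVXQFWXN" -> "VXQFWXN" -> "VXQFWXN"

"JB"; "KQR"; "VXQFWXN"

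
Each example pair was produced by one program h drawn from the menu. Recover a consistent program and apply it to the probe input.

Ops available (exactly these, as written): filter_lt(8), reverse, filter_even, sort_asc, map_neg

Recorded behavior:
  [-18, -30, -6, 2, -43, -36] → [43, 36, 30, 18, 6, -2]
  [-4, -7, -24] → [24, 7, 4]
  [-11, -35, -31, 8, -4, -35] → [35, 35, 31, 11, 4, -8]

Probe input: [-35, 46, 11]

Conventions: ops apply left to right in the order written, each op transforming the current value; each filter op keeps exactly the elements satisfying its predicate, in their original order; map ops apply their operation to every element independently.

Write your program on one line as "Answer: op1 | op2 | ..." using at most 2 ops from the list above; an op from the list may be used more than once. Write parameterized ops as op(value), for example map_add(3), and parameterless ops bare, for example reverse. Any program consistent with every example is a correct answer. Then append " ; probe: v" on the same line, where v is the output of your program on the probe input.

sort_asc | map_neg ; probe: [35, -11, -46]

Check, running the answer program on each example:
  [-18, -30, -6, 2, -43, -36] -> [-43, -36, -30, -18, -6, 2] -> [43, 36, 30, 18, 6, -2]
  [-4, -7, -24] -> [-24, -7, -4] -> [24, 7, 4]
  [-11, -35, -31, 8, -4, -35] -> [-35, -35, -31, -11, -4, 8] -> [35, 35, 31, 11, 4, -8]
  probe: [-35, 46, 11] -> [-35, 11, 46] -> [35, -11, -46]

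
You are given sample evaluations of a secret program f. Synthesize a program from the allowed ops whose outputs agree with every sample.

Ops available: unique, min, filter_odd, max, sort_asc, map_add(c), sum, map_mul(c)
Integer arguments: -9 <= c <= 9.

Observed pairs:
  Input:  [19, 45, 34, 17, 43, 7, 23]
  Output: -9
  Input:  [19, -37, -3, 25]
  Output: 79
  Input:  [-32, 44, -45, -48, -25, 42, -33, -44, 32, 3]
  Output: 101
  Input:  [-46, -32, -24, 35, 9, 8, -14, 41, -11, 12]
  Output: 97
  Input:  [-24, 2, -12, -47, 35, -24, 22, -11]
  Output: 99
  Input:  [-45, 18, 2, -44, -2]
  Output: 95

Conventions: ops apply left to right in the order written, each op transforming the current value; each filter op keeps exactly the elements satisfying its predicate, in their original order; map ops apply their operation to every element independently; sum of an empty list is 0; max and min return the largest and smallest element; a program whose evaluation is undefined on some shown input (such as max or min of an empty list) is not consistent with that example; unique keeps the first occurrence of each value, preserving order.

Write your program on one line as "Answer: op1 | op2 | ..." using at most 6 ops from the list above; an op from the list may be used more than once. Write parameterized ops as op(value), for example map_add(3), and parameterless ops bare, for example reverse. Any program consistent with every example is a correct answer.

unique | sort_asc | map_mul(-2) | map_add(5) | max

Check, running the answer program on each example:
  [19, 45, 34, 17, 43, 7, 23] -> [19, 45, 34, 17, 43, 7, 23] -> [7, 17, 19, 23, 34, 43, 45] -> [-14, -34, -38, -46, -68, -86, -90] -> [-9, -29, -33, -41, -63, -81, -85] -> -9
  [19, -37, -3, 25] -> [19, -37, -3, 25] -> [-37, -3, 19, 25] -> [74, 6, -38, -50] -> [79, 11, -33, -45] -> 79
  [-32, 44, -45, -48, -25, 42, -33, -44, 32, 3] -> [-32, 44, -45, -48, -25, 42, -33, -44, 32, 3] -> [-48, -45, -44, -33, -32, -25, 3, 32, 42, 44] -> [96, 90, 88, 66, 64, 50, -6, -64, -84, -88] -> [101, 95, 93, 71, 69, 55, -1, -59, -79, -83] -> 101
  [-46, -32, -24, 35, 9, 8, -14, 41, -11, 12] -> [-46, -32, -24, 35, 9, 8, -14, 41, -11, 12] -> [-46, -32, -24, -14, -11, 8, 9, 12, 35, 41] -> [92, 64, 48, 28, 22, -16, -18, -24, -70, -82] -> [97, 69, 53, 33, 27, -11, -13, -19, -65, -77] -> 97
  [-24, 2, -12, -47, 35, -24, 22, -11] -> [-24, 2, -12, -47, 35, 22, -11] -> [-47, -24, -12, -11, 2, 22, 35] -> [94, 48, 24, 22, -4, -44, -70] -> [99, 53, 29, 27, 1, -39, -65] -> 99
  [-45, 18, 2, -44, -2] -> [-45, 18, 2, -44, -2] -> [-45, -44, -2, 2, 18] -> [90, 88, 4, -4, -36] -> [95, 93, 9, 1, -31] -> 95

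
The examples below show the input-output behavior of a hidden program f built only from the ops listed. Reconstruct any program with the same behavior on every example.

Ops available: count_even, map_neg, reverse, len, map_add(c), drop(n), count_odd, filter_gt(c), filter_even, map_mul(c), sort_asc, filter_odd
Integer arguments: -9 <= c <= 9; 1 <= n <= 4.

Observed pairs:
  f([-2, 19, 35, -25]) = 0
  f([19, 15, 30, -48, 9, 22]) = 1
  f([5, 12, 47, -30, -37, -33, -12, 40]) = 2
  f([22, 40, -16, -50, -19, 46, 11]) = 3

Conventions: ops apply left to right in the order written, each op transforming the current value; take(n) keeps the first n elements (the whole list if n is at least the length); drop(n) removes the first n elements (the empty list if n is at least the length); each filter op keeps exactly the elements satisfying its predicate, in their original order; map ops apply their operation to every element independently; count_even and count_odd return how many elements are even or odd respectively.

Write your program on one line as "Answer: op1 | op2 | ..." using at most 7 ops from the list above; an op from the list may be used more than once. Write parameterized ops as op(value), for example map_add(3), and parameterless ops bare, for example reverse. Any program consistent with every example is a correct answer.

drop(1) | reverse | drop(3) | map_mul(7) | map_neg | count_even

Check, running the answer program on each example:
  [-2, 19, 35, -25] -> [19, 35, -25] -> [-25, 35, 19] -> [] -> [] -> [] -> 0
  [19, 15, 30, -48, 9, 22] -> [15, 30, -48, 9, 22] -> [22, 9, -48, 30, 15] -> [30, 15] -> [210, 105] -> [-210, -105] -> 1
  [5, 12, 47, -30, -37, -33, -12, 40] -> [12, 47, -30, -37, -33, -12, 40] -> [40, -12, -33, -37, -30, 47, 12] -> [-37, -30, 47, 12] -> [-259, -210, 329, 84] -> [259, 210, -329, -84] -> 2
  [22, 40, -16, -50, -19, 46, 11] -> [40, -16, -50, -19, 46, 11] -> [11, 46, -19, -50, -16, 40] -> [-50, -16, 40] -> [-350, -112, 280] -> [350, 112, -280] -> 3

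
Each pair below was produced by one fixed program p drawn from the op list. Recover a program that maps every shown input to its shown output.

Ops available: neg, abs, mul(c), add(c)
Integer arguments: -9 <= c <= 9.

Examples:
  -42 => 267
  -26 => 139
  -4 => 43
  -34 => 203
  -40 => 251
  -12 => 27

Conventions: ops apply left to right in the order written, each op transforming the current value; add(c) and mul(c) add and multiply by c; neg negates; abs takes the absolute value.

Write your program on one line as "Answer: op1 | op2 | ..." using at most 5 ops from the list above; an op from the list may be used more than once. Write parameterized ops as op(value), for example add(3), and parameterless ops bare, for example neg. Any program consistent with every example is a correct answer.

add(9) | mul(-8) | abs | add(5) | add(-2)

Check, running the answer program on each example:
  -42 -> -33 -> 264 -> 264 -> 269 -> 267
  -26 -> -17 -> 136 -> 136 -> 141 -> 139
  -4 -> 5 -> -40 -> 40 -> 45 -> 43
  -34 -> -25 -> 200 -> 200 -> 205 -> 203
  -40 -> -31 -> 248 -> 248 -> 253 -> 251
  -12 -> -3 -> 24 -> 24 -> 29 -> 27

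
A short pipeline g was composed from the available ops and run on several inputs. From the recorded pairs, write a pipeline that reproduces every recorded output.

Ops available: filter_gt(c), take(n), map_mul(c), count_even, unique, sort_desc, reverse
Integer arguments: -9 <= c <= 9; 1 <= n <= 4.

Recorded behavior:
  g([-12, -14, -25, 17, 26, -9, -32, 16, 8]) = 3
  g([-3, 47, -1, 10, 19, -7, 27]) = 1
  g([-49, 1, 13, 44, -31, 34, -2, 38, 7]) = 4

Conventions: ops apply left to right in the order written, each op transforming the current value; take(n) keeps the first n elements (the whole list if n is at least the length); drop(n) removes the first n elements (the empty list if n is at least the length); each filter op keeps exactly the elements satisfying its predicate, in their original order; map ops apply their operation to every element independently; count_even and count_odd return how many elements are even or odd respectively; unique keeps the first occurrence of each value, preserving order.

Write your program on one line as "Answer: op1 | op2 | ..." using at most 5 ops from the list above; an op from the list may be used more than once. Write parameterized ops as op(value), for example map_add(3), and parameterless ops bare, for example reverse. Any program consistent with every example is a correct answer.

sort_desc | reverse | map_mul(3) | filter_gt(-7) | count_even

Check, running the answer program on each example:
  [-12, -14, -25, 17, 26, -9, -32, 16, 8] -> [26, 17, 16, 8, -9, -12, -14, -25, -32] -> [-32, -25, -14, -12, -9, 8, 16, 17, 26] -> [-96, -75, -42, -36, -27, 24, 48, 51, 78] -> [24, 48, 51, 78] -> 3
  [-3, 47, -1, 10, 19, -7, 27] -> [47, 27, 19, 10, -1, -3, -7] -> [-7, -3, -1, 10, 19, 27, 47] -> [-21, -9, -3, 30, 57, 81, 141] -> [-3, 30, 57, 81, 141] -> 1
  [-49, 1, 13, 44, -31, 34, -2, 38, 7] -> [44, 38, 34, 13, 7, 1, -2, -31, -49] -> [-49, -31, -2, 1, 7, 13, 34, 38, 44] -> [-147, -93, -6, 3, 21, 39, 102, 114, 132] -> [-6, 3, 21, 39, 102, 114, 132] -> 4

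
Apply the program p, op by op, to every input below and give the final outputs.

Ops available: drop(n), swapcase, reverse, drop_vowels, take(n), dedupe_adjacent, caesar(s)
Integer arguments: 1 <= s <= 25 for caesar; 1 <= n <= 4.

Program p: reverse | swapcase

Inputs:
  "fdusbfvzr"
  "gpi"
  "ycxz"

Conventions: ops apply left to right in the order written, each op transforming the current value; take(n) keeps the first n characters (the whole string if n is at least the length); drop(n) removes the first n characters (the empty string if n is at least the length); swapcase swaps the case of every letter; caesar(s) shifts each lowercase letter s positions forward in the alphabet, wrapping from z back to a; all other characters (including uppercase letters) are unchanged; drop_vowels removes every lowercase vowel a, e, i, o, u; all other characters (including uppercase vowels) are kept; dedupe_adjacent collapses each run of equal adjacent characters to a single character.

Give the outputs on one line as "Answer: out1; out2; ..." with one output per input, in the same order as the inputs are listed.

"RZVFBSUDF"; "IPG"; "ZXCY"

Execution, op by op:
  "fdusbfvzr" -> "rzvfbsudf" -> "RZVFBSUDF"
  "gpi" -> "ipg" -> "IPG"
  "ycxz" -> "zxcy" -> "ZXCY"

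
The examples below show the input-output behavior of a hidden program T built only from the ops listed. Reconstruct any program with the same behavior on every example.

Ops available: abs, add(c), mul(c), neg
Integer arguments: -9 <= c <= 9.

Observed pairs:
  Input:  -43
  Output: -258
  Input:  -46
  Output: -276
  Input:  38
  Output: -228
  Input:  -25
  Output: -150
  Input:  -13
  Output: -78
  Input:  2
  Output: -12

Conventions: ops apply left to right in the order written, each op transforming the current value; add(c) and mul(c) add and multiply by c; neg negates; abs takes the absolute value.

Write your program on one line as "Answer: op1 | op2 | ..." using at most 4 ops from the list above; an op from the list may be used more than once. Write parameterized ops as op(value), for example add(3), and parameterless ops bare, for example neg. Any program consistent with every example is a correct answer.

abs | neg | mul(-6) | neg

Check, running the answer program on each example:
  -43 -> 43 -> -43 -> 258 -> -258
  -46 -> 46 -> -46 -> 276 -> -276
  38 -> 38 -> -38 -> 228 -> -228
  -25 -> 25 -> -25 -> 150 -> -150
  -13 -> 13 -> -13 -> 78 -> -78
  2 -> 2 -> -2 -> 12 -> -12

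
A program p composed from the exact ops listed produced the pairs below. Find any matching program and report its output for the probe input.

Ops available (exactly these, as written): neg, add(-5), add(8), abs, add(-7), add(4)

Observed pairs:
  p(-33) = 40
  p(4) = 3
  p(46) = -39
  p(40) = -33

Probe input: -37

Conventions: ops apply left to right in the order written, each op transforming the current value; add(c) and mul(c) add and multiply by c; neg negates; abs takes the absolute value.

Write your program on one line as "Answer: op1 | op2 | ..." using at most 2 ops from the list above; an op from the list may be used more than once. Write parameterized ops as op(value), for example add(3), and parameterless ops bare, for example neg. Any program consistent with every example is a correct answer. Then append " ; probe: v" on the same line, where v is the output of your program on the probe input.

add(-7) | neg ; probe: 44

Check, running the answer program on each example:
  -33 -> -40 -> 40
  4 -> -3 -> 3
  46 -> 39 -> -39
  40 -> 33 -> -33
  probe: -37 -> -44 -> 44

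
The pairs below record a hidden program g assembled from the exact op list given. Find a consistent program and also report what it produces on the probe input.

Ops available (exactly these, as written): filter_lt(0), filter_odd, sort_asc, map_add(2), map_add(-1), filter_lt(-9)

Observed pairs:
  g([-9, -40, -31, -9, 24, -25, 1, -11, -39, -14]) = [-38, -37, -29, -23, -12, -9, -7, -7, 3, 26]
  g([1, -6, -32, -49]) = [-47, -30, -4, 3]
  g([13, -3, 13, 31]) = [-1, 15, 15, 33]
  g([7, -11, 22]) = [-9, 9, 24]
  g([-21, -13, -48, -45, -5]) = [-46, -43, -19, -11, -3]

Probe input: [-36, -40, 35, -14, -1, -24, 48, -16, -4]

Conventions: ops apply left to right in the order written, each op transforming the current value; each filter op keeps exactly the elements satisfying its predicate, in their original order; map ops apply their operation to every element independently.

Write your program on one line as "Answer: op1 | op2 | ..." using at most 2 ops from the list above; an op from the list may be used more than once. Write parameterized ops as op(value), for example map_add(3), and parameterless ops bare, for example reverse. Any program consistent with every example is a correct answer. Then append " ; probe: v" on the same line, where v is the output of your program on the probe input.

sort_asc | map_add(2) ; probe: [-38, -34, -22, -14, -12, -2, 1, 37, 50]

Check, running the answer program on each example:
  [-9, -40, -31, -9, 24, -25, 1, -11, -39, -14] -> [-40, -39, -31, -25, -14, -11, -9, -9, 1, 24] -> [-38, -37, -29, -23, -12, -9, -7, -7, 3, 26]
  [1, -6, -32, -49] -> [-49, -32, -6, 1] -> [-47, -30, -4, 3]
  [13, -3, 13, 31] -> [-3, 13, 13, 31] -> [-1, 15, 15, 33]
  [7, -11, 22] -> [-11, 7, 22] -> [-9, 9, 24]
  [-21, -13, -48, -45, -5] -> [-48, -45, -21, -13, -5] -> [-46, -43, -19, -11, -3]
  probe: [-36, -40, 35, -14, -1, -24, 48, -16, -4] -> [-40, -36, -24, -16, -14, -4, -1, 35, 48] -> [-38, -34, -22, -14, -12, -2, 1, 37, 50]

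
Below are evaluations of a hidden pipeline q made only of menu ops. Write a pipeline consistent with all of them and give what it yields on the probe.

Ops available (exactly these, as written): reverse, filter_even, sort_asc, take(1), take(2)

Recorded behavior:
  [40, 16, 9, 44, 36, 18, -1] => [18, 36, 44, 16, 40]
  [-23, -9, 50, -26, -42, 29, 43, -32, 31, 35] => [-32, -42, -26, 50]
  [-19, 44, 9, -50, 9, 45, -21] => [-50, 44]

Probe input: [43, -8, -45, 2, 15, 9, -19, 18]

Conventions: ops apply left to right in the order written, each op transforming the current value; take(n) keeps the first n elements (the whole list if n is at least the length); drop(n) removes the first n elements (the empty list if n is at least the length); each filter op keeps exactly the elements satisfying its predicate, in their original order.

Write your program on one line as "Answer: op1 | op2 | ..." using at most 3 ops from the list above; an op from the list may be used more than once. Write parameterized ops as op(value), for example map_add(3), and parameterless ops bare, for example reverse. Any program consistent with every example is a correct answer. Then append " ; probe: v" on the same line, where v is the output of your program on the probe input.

filter_even | reverse ; probe: [18, 2, -8]

Check, running the answer program on each example:
  [40, 16, 9, 44, 36, 18, -1] -> [40, 16, 44, 36, 18] -> [18, 36, 44, 16, 40]
  [-23, -9, 50, -26, -42, 29, 43, -32, 31, 35] -> [50, -26, -42, -32] -> [-32, -42, -26, 50]
  [-19, 44, 9, -50, 9, 45, -21] -> [44, -50] -> [-50, 44]
  probe: [43, -8, -45, 2, 15, 9, -19, 18] -> [-8, 2, 18] -> [18, 2, -8]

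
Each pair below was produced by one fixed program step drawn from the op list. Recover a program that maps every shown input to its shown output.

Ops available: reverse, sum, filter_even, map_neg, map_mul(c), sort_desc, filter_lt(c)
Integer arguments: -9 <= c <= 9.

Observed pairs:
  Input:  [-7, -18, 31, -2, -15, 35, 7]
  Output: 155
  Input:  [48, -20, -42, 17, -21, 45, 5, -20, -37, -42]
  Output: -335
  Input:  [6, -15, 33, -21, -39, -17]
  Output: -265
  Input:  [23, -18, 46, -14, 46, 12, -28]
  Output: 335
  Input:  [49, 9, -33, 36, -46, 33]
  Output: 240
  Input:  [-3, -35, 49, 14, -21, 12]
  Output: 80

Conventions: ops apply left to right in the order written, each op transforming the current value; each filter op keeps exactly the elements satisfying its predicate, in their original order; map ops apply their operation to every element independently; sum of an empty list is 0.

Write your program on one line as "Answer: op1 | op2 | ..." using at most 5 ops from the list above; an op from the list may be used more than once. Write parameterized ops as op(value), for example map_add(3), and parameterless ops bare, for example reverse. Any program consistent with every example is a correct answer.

map_neg | map_mul(-5) | reverse | sum

Check, running the answer program on each example:
  [-7, -18, 31, -2, -15, 35, 7] -> [7, 18, -31, 2, 15, -35, -7] -> [-35, -90, 155, -10, -75, 175, 35] -> [35, 175, -75, -10, 155, -90, -35] -> 155
  [48, -20, -42, 17, -21, 45, 5, -20, -37, -42] -> [-48, 20, 42, -17, 21, -45, -5, 20, 37, 42] -> [240, -100, -210, 85, -105, 225, 25, -100, -185, -210] -> [-210, -185, -100, 25, 225, -105, 85, -210, -100, 240] -> -335
  [6, -15, 33, -21, -39, -17] -> [-6, 15, -33, 21, 39, 17] -> [30, -75, 165, -105, -195, -85] -> [-85, -195, -105, 165, -75, 30] -> -265
  [23, -18, 46, -14, 46, 12, -28] -> [-23, 18, -46, 14, -46, -12, 28] -> [115, -90, 230, -70, 230, 60, -140] -> [-140, 60, 230, -70, 230, -90, 115] -> 335
  [49, 9, -33, 36, -46, 33] -> [-49, -9, 33, -36, 46, -33] -> [245, 45, -165, 180, -230, 165] -> [165, -230, 180, -165, 45, 245] -> 240
  [-3, -35, 49, 14, -21, 12] -> [3, 35, -49, -14, 21, -12] -> [-15, -175, 245, 70, -105, 60] -> [60, -105, 70, 245, -175, -15] -> 80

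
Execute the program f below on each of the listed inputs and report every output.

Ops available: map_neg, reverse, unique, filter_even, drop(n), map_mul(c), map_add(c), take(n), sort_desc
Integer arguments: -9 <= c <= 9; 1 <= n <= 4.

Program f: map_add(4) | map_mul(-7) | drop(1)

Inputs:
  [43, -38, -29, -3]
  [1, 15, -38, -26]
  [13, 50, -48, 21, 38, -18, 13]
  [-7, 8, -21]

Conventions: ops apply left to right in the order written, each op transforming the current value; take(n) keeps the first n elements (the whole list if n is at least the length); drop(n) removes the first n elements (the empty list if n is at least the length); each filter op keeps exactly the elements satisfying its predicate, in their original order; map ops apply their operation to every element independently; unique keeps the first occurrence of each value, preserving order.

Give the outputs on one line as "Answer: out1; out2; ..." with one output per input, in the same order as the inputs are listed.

[238, 175, -7]; [-133, 238, 154]; [-378, 308, -175, -294, 98, -119]; [-84, 119]

Execution, op by op:
  [43, -38, -29, -3] -> [47, -34, -25, 1] -> [-329, 238, 175, -7] -> [238, 175, -7]
  [1, 15, -38, -26] -> [5, 19, -34, -22] -> [-35, -133, 238, 154] -> [-133, 238, 154]
  [13, 50, -48, 21, 38, -18, 13] -> [17, 54, -44, 25, 42, -14, 17] -> [-119, -378, 308, -175, -294, 98, -119] -> [-378, 308, -175, -294, 98, -119]
  [-7, 8, -21] -> [-3, 12, -17] -> [21, -84, 119] -> [-84, 119]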